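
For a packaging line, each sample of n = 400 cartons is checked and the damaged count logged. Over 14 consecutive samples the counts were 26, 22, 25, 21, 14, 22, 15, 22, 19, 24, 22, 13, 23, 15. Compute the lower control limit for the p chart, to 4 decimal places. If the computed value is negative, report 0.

p̄ = Σdᵢ / (k·n) = 283 / (14 × 400) = 0.05054
LCL = p̄ − 3·√(p̄(1−p̄)/n) = 0.05054 − 3 × 0.01095 = 0.01768

0.0177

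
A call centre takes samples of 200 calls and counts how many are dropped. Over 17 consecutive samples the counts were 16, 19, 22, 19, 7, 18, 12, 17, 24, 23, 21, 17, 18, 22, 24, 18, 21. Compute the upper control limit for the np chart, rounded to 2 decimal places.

p̄ = Σdᵢ / (k·n) = 318 / (17 × 200) = 0.09353
UCL = np̄ + 3·√(np̄(1−p̄)) = 18.7059 + 3 × √(18.7059×0.90647) = 18.7059 + 3 × 4.1178 = 31.0593

31.06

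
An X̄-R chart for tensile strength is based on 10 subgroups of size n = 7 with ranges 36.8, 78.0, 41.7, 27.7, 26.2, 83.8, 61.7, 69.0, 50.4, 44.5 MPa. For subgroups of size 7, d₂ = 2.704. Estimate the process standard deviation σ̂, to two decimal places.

19.22

R̄ = (36.8 + 78.0 + 41.7 + 27.7 + 26.2 + 83.8 + 61.7 + 69.0 + 50.4 + 44.5) / 10 = 51.9800
σ̂ = R̄ / d₂ = 51.9800 / 2.704 = 19.2234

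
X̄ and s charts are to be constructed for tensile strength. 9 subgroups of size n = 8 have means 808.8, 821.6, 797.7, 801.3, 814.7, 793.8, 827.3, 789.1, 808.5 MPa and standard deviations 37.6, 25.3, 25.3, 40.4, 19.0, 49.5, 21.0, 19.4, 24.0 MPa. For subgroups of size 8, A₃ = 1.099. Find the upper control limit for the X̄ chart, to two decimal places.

838.91

X̄̄ = (808.8 + 821.6 + 797.7 + 801.3 + 814.7 + 793.8 + 827.3 + 789.1 + 808.5) / 9 = 806.9778
s̄ = (37.6 + 25.3 + 25.3 + 40.4 + 19.0 + 49.5 + 21.0 + 19.4 + 24.0) / 9 = 29.0556
UCL = X̄̄ + A₃·s̄ = 806.9778 + 1.099 × 29.0556 = 838.9098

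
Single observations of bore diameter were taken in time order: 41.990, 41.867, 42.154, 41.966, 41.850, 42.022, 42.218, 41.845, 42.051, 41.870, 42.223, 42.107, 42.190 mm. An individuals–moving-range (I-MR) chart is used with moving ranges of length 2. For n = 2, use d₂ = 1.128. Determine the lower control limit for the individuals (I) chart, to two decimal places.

X̄ = (41.990 + 41.867 + 42.154 + 41.966 + 41.850 + 42.022 + 42.218 + 41.845 + 42.051 + 41.870 + 42.223 + 42.107 + 42.190) / 13 = 42.0272
Moving ranges: 0.123, 0.287, 0.188, 0.116, 0.172, 0.196, 0.373, 0.206, 0.181, 0.353, 0.116, 0.083; M̄R̄ = 2.3940 / 12 = 0.1995
LCL = X̄ − 3·M̄R̄/d₂ = 42.0272 − 3 × 0.1995 / 1.128 = 41.4966

41.50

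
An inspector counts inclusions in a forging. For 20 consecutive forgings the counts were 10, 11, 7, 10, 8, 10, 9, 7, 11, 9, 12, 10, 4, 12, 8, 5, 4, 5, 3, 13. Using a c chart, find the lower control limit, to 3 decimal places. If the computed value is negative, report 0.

c̄ = (10 + 11 + 7 + 10 + 8 + 10 + 9 + 7 + 11 + 9 + 12 + 10 + 4 + 12 + 8 + 5 + 4 + 5 + 3 + 13) / 20 = 168 / 20 = 8.4000
LCL = c̄ − 3√c̄ = 8.4000 − 3 × 2.8983 = -0.2948 → 0 (cannot be negative)

0.000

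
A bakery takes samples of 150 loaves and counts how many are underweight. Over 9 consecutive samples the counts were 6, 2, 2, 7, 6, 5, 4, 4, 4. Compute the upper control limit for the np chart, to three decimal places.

p̄ = Σdᵢ / (k·n) = 40 / (9 × 150) = 0.02963
UCL = np̄ + 3·√(np̄(1−p̄)) = 4.4444 + 3 × √(4.4444×0.97037) = 4.4444 + 3 × 2.0767 = 10.6746

10.675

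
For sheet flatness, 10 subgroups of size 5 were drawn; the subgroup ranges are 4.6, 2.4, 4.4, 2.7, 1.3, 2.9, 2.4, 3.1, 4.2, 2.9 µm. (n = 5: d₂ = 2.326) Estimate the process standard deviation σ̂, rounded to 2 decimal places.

1.33

R̄ = (4.6 + 2.4 + 4.4 + 2.7 + 1.3 + 2.9 + 2.4 + 3.1 + 4.2 + 2.9) / 10 = 3.0900
σ̂ = R̄ / d₂ = 3.0900 / 2.326 = 1.3285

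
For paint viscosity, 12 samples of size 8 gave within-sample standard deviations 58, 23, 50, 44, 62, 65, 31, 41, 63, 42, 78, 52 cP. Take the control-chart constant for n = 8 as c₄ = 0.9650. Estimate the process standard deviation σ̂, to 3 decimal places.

s̄ = (58 + 23 + 50 + 44 + 62 + 65 + 31 + 41 + 63 + 42 + 78 + 52) / 12 = 50.7500
σ̂ = s̄ / c₄ = 50.7500 / 0.9650 = 52.5907

52.591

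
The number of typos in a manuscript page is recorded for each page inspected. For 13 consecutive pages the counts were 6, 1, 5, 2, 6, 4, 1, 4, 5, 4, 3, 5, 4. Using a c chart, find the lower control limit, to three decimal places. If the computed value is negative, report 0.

0.000

c̄ = (6 + 1 + 5 + 2 + 6 + 4 + 1 + 4 + 5 + 4 + 3 + 5 + 4) / 13 = 50 / 13 = 3.8462
LCL = c̄ − 3√c̄ = 3.8462 − 3 × 1.9612 = -2.0373 → 0 (cannot be negative)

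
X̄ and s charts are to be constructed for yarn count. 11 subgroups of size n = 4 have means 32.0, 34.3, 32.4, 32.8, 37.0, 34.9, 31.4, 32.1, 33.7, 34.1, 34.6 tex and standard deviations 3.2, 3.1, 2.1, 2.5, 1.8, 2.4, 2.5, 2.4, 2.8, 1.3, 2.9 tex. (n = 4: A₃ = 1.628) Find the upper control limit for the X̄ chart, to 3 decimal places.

X̄̄ = (32.0 + 34.3 + 32.4 + 32.8 + 37.0 + 34.9 + 31.4 + 32.1 + 33.7 + 34.1 + 34.6) / 11 = 33.5727
s̄ = (3.2 + 3.1 + 2.1 + 2.5 + 1.8 + 2.4 + 2.5 + 2.4 + 2.8 + 1.3 + 2.9) / 11 = 2.4545
UCL = X̄̄ + A₃·s̄ = 33.5727 + 1.628 × 2.4545 = 37.5687

37.569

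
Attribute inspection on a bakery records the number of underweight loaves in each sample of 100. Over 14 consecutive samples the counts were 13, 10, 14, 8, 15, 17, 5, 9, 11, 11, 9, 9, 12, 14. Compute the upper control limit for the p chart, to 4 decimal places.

0.2068

p̄ = Σdᵢ / (k·n) = 157 / (14 × 100) = 0.11214
UCL = p̄ + 3·√(p̄(1−p̄)/n) = 0.11214 + 3 × √(0.11214×0.88786/100) = 0.11214 + 3 × 0.03155 = 0.20681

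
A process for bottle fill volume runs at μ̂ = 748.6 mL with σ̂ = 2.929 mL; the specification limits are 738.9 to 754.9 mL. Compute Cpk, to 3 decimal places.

Cpu = (USL − μ̂) / (3σ̂) = (754.9 − 748.6) / (3 × 2.929) = 0.7170; Cpl = (μ̂ − LSL) / (3σ̂) = (748.6 − 738.9) / (3 × 2.929) = 1.1039; Cpk = min(Cpu, Cpl) = 0.7170

0.717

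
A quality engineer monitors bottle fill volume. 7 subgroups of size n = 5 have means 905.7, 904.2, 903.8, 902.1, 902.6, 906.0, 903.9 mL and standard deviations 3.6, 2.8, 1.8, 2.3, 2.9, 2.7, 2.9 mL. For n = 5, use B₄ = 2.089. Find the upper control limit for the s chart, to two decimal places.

s̄ = (3.6 + 2.8 + 1.8 + 2.3 + 2.9 + 2.7 + 2.9) / 7 = 2.7143
UCL_s = B₄·s̄ = 2.089 × 2.7143 = 5.6701

5.67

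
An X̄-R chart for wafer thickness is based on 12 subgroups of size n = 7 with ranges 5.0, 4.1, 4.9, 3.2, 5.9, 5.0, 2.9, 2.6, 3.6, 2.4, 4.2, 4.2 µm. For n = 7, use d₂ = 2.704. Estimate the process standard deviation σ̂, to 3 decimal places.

1.479

R̄ = (5.0 + 4.1 + 4.9 + 3.2 + 5.9 + 5.0 + 2.9 + 2.6 + 3.6 + 2.4 + 4.2 + 4.2) / 12 = 4.0000
σ̂ = R̄ / d₂ = 4.0000 / 2.704 = 1.4793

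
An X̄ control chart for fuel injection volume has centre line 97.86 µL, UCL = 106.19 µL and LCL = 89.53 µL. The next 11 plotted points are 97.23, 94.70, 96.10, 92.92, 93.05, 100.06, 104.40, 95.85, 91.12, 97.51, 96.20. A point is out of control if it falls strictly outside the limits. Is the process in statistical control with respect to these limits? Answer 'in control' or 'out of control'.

All 11 points lie within [89.53, 106.19].

in control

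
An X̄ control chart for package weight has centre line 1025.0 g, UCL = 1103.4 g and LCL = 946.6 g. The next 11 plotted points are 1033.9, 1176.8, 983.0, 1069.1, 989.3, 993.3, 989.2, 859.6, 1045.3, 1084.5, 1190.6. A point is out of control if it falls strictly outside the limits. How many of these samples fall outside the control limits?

Compare each point to [946.6, 1103.4]: sample 2 = 1176.8 > UCL; sample 8 = 859.6 < LCL; sample 11 = 1190.6 > UCL.

3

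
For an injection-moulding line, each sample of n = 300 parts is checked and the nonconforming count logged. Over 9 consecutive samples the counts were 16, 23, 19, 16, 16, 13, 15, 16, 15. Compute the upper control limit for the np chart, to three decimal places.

p̄ = Σdᵢ / (k·n) = 149 / (9 × 300) = 0.05519
UCL = np̄ + 3·√(np̄(1−p̄)) = 16.5556 + 3 × √(16.5556×0.94481) = 16.5556 + 3 × 3.9550 = 28.4205

28.421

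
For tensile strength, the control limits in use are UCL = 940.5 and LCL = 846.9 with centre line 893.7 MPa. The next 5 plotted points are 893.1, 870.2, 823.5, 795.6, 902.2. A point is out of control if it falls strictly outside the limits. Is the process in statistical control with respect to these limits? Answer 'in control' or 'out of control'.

Compare each point to [846.9, 940.5]: sample 3 = 823.5 < LCL; sample 4 = 795.6 < LCL.

out of control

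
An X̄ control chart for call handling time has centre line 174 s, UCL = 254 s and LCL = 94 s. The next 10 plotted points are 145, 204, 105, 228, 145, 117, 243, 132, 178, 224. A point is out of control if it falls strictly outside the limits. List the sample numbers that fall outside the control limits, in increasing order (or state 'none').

All 10 points lie within [94, 254].

none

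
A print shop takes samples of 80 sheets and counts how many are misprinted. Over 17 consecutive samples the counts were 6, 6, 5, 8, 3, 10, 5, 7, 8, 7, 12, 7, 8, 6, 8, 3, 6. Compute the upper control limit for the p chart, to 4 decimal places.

p̄ = Σdᵢ / (k·n) = 115 / (17 × 80) = 0.08456
UCL = p̄ + 3·√(p̄(1−p̄)/n) = 0.08456 + 3 × √(0.08456×0.91544/80) = 0.08456 + 3 × 0.03111 = 0.17788

0.1779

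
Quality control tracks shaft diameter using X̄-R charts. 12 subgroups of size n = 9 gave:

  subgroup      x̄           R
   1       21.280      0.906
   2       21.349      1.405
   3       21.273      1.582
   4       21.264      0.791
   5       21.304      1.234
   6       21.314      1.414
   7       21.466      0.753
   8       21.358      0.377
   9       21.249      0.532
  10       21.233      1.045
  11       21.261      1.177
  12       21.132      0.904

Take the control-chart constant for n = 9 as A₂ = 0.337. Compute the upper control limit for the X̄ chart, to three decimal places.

X̄̄ = (21.280 + 21.349 + 21.273 + 21.264 + 21.304 + 21.314 + 21.466 + 21.358 + 21.249 + 21.233 + 21.261 + 21.132) / 12 = 255.4830 / 12 = 21.2903
R̄ = (0.906 + 1.405 + 1.582 + 0.791 + 1.234 + 1.414 + 0.753 + 0.377 + 0.532 + 1.045 + 1.177 + 0.904) / 12 = 12.1200 / 12 = 1.0100
UCL = X̄̄ + A₂·R̄ = 21.2903 + 0.337 × 1.0100 = 21.6306

21.631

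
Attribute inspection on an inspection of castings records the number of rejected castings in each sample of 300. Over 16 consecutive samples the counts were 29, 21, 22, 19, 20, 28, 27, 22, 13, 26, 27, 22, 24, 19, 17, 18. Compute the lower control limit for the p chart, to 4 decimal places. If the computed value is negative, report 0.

0.0285

p̄ = Σdᵢ / (k·n) = 354 / (16 × 300) = 0.07375
LCL = p̄ − 3·√(p̄(1−p̄)/n) = 0.07375 − 3 × 0.01509 = 0.02848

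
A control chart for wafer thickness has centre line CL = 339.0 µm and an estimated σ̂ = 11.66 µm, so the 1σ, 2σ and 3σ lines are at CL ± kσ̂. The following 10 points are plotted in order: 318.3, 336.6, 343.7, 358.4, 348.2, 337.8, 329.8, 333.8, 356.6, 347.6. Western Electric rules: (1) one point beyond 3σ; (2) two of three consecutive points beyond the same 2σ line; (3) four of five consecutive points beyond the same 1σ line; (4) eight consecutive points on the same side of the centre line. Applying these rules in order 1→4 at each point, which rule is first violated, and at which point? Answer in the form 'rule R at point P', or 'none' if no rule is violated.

none

Zone of each point (C = within 1σ̂, B = 1σ̂–2σ̂, A = 2σ̂–3σ̂, * = beyond 3σ̂; sign = side of CL): 1:-B, 2:-C, 3:+C, 4:+B, 5:+C, 6:-C, 7:-C, 8:-C, 9:+B, 10:+C
No rule fires across all 10 points.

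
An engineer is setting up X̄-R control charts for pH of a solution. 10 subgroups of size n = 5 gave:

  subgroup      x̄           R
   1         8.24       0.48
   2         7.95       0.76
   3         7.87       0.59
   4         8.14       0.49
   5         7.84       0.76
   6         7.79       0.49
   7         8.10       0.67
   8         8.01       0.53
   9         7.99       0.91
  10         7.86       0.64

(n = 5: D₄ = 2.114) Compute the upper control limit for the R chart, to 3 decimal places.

R̄ = (0.48 + 0.76 + 0.59 + 0.49 + 0.76 + 0.49 + 0.67 + 0.53 + 0.91 + 0.64) / 10 = 6.3200 / 10 = 0.6320
UCL_R = D₄·R̄ = 2.114 × 0.6320 = 1.3360

1.336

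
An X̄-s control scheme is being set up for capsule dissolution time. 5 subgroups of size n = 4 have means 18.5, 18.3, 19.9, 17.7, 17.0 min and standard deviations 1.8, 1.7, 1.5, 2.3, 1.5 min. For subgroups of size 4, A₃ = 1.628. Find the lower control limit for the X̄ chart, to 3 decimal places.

15.415

X̄̄ = (18.5 + 18.3 + 19.9 + 17.7 + 17.0) / 5 = 18.2800
s̄ = (1.8 + 1.7 + 1.5 + 2.3 + 1.5) / 5 = 1.7600
LCL = X̄̄ − A₃·s̄ = 18.2800 − 1.628 × 1.7600 = 15.4147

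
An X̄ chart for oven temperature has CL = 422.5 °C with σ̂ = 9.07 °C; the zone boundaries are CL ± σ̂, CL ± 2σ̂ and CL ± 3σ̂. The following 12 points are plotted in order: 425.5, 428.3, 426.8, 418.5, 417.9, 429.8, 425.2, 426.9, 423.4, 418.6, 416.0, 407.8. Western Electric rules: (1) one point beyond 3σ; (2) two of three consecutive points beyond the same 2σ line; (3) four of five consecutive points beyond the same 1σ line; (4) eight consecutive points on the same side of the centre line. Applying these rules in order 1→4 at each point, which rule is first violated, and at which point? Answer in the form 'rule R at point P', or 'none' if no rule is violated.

Zone of each point (C = within 1σ̂, B = 1σ̂–2σ̂, A = 2σ̂–3σ̂, * = beyond 3σ̂; sign = side of CL): 1:+C, 2:+C, 3:+C, 4:-C, 5:-C, 6:+C, 7:+C, 8:+C, 9:+C, 10:-C, 11:-C, 12:-B
No rule fires across all 12 points.

none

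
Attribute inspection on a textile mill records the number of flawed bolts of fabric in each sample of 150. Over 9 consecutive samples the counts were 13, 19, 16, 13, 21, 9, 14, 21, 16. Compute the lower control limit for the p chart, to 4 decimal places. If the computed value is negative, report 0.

0.0300

p̄ = Σdᵢ / (k·n) = 142 / (9 × 150) = 0.10519
LCL = p̄ − 3·√(p̄(1−p̄)/n) = 0.10519 − 3 × 0.02505 = 0.03004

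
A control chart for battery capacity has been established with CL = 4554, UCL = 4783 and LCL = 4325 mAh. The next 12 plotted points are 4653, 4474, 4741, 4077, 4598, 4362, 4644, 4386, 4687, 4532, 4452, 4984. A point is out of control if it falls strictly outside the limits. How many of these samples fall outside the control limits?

2

Compare each point to [4325, 4783]: sample 4 = 4077 < LCL; sample 12 = 4984 > UCL.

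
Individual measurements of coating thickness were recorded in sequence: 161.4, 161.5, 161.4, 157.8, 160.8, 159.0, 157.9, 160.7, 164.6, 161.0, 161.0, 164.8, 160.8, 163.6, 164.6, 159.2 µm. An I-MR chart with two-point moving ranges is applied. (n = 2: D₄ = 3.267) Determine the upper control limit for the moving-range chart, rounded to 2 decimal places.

8.06

Moving ranges: 0.1, 0.1, 3.6, 3.0, 1.8, 1.1, 2.8, 3.9, 3.6, 0.0, 3.8, 4.0, 2.8, 1.0, 5.4; M̄R̄ = 37.0000 / 15 = 2.4667
UCL_MR = D₄·M̄R̄ = 3.267 × 2.4667 = 8.0586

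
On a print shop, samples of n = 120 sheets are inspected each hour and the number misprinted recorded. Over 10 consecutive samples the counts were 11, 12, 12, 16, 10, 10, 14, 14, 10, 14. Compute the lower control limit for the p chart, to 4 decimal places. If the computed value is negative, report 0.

0.0194

p̄ = Σdᵢ / (k·n) = 123 / (10 × 120) = 0.10250
LCL = p̄ − 3·√(p̄(1−p̄)/n) = 0.10250 − 3 × 0.02769 = 0.01944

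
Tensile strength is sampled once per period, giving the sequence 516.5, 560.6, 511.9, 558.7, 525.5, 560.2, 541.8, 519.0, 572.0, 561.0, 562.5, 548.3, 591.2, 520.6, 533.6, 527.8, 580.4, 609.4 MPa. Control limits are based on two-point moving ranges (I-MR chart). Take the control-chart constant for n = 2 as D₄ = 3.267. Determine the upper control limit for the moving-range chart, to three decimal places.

Moving ranges: 44.1, 48.7, 46.8, 33.2, 34.7, 18.4, 22.8, 53.0, 11.0, 1.5, 14.2, 42.9, 70.6, 13.0, 5.8, 52.6, 29.0; M̄R̄ = 542.3000 / 17 = 31.9000
UCL_MR = D₄·M̄R̄ = 3.267 × 31.9000 = 104.2173

104.217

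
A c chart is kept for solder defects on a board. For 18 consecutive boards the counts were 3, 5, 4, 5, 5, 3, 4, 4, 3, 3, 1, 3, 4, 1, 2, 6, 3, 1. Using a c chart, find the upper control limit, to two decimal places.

c̄ = (3 + 5 + 4 + 5 + 5 + 3 + 4 + 4 + 3 + 3 + 1 + 3 + 4 + 1 + 2 + 6 + 3 + 1) / 18 = 60 / 18 = 3.3333
UCL = c̄ + 3√c̄ = 3.3333 + 3 × √3.3333 = 3.3333 + 3 × 1.8257 = 8.8106

8.81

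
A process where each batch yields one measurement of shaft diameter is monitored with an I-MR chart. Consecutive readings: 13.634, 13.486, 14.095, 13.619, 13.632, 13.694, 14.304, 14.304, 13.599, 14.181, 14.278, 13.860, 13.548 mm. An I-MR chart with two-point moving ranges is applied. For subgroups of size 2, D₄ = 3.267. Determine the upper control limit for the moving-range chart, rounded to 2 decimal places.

Moving ranges: 0.148, 0.609, 0.476, 0.013, 0.062, 0.610, 0.000, 0.705, 0.582, 0.097, 0.418, 0.312; M̄R̄ = 4.0320 / 12 = 0.3360
UCL_MR = D₄·M̄R̄ = 3.267 × 0.3360 = 1.0977

1.10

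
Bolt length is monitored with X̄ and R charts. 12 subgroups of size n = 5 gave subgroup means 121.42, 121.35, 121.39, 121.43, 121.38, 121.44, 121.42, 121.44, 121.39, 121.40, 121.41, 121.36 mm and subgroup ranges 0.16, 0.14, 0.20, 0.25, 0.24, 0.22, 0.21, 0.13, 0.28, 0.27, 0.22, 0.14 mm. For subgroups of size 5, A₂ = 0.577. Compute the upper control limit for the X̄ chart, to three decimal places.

121.521

X̄̄ = (121.42 + 121.35 + 121.39 + 121.43 + 121.38 + 121.44 + 121.42 + 121.44 + 121.39 + 121.40 + 121.41 + 121.36) / 12 = 1456.8300 / 12 = 121.4025
R̄ = (0.16 + 0.14 + 0.20 + 0.25 + 0.24 + 0.22 + 0.21 + 0.13 + 0.28 + 0.27 + 0.22 + 0.14) / 12 = 2.4600 / 12 = 0.2050
UCL = X̄̄ + A₂·R̄ = 121.4025 + 0.577 × 0.2050 = 121.5208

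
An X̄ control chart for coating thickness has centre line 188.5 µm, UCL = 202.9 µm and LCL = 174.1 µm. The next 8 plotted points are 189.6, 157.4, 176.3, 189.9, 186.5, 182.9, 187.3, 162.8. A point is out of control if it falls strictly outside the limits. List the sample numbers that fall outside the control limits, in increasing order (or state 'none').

2, 8

Compare each point to [174.1, 202.9]: sample 2 = 157.4 < LCL; sample 8 = 162.8 < LCL.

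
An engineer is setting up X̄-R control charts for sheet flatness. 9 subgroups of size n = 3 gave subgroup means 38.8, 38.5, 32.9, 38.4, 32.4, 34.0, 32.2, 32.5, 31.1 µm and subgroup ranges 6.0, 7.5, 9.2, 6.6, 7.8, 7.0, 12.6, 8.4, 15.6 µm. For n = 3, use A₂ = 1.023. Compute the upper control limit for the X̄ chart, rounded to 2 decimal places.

43.71

X̄̄ = (38.8 + 38.5 + 32.9 + 38.4 + 32.4 + 34.0 + 32.2 + 32.5 + 31.1) / 9 = 310.8000 / 9 = 34.5333
R̄ = (6.0 + 7.5 + 9.2 + 6.6 + 7.8 + 7.0 + 12.6 + 8.4 + 15.6) / 9 = 80.7000 / 9 = 8.9667
UCL = X̄̄ + A₂·R̄ = 34.5333 + 1.023 × 8.9667 = 43.7062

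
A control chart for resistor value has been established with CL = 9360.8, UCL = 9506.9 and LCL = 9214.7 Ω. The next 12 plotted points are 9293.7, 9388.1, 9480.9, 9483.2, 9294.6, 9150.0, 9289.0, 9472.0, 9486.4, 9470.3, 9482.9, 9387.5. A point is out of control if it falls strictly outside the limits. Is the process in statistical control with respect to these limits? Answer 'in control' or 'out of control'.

Compare each point to [9214.7, 9506.9]: sample 6 = 9150.0 < LCL.

out of control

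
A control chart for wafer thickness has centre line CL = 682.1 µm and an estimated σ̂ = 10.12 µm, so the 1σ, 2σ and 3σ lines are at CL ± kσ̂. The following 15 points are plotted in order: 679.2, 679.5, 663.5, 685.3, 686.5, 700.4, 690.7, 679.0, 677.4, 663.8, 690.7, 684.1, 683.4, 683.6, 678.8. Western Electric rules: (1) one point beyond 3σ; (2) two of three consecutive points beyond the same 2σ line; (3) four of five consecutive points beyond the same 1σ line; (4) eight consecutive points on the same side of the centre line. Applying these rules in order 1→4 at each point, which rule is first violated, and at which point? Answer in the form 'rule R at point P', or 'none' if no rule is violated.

Zone of each point (C = within 1σ̂, B = 1σ̂–2σ̂, A = 2σ̂–3σ̂, * = beyond 3σ̂; sign = side of CL): 1:-C, 2:-C, 3:-B, 4:+C, 5:+C, 6:+B, 7:+C, 8:-C, 9:-C, 10:-B, 11:+C, 12:+C, 13:+C, 14:+C, 15:-C
No rule fires across all 15 points.

none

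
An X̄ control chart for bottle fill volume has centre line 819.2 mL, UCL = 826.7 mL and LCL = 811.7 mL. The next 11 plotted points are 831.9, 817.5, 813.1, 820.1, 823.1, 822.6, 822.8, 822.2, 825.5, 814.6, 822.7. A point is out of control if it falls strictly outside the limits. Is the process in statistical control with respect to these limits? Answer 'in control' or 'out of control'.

out of control

Compare each point to [811.7, 826.7]: sample 1 = 831.9 > UCL.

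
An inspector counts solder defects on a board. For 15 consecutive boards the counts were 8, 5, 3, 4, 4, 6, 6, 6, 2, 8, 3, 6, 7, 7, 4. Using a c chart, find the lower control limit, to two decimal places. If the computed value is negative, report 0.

c̄ = (8 + 5 + 3 + 4 + 4 + 6 + 6 + 6 + 2 + 8 + 3 + 6 + 7 + 7 + 4) / 15 = 79 / 15 = 5.2667
LCL = c̄ − 3√c̄ = 5.2667 − 3 × 2.2949 = -1.6181 → 0 (cannot be negative)

0.00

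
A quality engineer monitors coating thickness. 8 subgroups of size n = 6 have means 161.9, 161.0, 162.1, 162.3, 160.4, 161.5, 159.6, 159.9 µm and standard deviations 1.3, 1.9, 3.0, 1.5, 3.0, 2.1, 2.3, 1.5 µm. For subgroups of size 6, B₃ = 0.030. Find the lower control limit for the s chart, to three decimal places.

s̄ = (1.3 + 1.9 + 3.0 + 1.5 + 3.0 + 2.1 + 2.3 + 1.5) / 8 = 2.0750
LCL_s = B₃·s̄ = 0.030 × 2.0750 = 0.0622

0.062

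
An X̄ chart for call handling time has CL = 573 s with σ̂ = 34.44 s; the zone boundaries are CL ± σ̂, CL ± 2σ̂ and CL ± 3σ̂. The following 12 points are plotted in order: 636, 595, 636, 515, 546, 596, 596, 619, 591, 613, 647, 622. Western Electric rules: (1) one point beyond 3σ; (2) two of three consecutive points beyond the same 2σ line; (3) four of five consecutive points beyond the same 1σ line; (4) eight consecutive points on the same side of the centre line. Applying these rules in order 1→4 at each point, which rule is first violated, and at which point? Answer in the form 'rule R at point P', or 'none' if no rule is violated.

rule 3 at point 12

Zone of each point (C = within 1σ̂, B = 1σ̂–2σ̂, A = 2σ̂–3σ̂, * = beyond 3σ̂; sign = side of CL): 1:+B, 2:+C, 3:+B, 4:-B, 5:-C, 6:+C, 7:+C, 8:+B, 9:+C, 10:+B, 11:+A, 12:+B
Rule 3 (four of five consecutive points beyond the same 1σ limit) is satisfied at point 12.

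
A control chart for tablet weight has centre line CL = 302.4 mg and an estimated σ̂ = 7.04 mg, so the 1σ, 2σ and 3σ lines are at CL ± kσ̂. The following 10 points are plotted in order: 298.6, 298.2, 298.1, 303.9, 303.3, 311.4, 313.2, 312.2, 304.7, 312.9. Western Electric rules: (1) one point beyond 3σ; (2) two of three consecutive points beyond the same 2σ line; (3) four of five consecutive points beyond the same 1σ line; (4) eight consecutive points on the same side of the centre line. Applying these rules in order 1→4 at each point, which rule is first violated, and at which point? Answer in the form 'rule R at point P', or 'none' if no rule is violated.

rule 3 at point 10

Zone of each point (C = within 1σ̂, B = 1σ̂–2σ̂, A = 2σ̂–3σ̂, * = beyond 3σ̂; sign = side of CL): 1:-C, 2:-C, 3:-C, 4:+C, 5:+C, 6:+B, 7:+B, 8:+B, 9:+C, 10:+B
Rule 3 (four of five consecutive points beyond the same 1σ limit) is satisfied at point 10.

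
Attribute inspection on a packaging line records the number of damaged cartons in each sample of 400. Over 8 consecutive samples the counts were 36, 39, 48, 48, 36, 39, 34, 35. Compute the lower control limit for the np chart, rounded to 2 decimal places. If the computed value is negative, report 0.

p̄ = Σdᵢ / (k·n) = 315 / (8 × 400) = 0.09844
LCL = np̄ − 3·√(np̄(1−p̄)) = 39.3750 − 3 × 5.9581 = 21.5007

21.50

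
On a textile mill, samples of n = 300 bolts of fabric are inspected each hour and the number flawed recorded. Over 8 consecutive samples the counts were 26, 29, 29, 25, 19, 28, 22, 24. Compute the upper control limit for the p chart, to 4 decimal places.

0.1323

p̄ = Σdᵢ / (k·n) = 202 / (8 × 300) = 0.08417
UCL = p̄ + 3·√(p̄(1−p̄)/n) = 0.08417 + 3 × √(0.08417×0.91583/300) = 0.08417 + 3 × 0.01603 = 0.13225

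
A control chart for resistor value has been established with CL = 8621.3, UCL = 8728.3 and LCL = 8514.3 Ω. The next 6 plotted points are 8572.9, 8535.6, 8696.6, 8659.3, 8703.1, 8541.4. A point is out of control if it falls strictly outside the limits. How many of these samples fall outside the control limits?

0

All 6 points lie within [8514.3, 8728.3].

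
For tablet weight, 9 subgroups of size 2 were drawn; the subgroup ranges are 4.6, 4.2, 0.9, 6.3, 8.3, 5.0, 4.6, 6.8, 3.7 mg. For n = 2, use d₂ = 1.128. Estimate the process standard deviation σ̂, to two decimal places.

R̄ = (4.6 + 4.2 + 0.9 + 6.3 + 8.3 + 5.0 + 4.6 + 6.8 + 3.7) / 9 = 4.9333
σ̂ = R̄ / d₂ = 4.9333 / 1.128 = 4.3735

4.37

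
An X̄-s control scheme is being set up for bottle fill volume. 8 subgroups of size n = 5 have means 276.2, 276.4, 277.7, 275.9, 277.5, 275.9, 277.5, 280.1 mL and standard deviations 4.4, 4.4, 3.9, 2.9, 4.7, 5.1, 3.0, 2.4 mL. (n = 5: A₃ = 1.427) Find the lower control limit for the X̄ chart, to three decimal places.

271.656

X̄̄ = (276.2 + 276.4 + 277.7 + 275.9 + 277.5 + 275.9 + 277.5 + 280.1) / 8 = 277.1500
s̄ = (4.4 + 4.4 + 3.9 + 2.9 + 4.7 + 5.1 + 3.0 + 2.4) / 8 = 3.8500
LCL = X̄̄ − A₃·s̄ = 277.1500 − 1.427 × 3.8500 = 271.6560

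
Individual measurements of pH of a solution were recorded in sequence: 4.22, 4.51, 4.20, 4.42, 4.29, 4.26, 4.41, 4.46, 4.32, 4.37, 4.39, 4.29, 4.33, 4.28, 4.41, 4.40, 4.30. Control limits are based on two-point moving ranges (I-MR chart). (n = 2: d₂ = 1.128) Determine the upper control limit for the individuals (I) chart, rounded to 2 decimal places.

X̄ = (4.22 + 4.51 + 4.20 + 4.42 + 4.29 + 4.26 + 4.41 + 4.46 + 4.32 + 4.37 + 4.39 + 4.29 + 4.33 + 4.28 + 4.41 + 4.40 + 4.30) / 17 = 4.3447
Moving ranges: 0.29, 0.31, 0.22, 0.13, 0.03, 0.15, 0.05, 0.14, 0.05, 0.02, 0.10, 0.04, 0.05, 0.13, 0.01, 0.10; M̄R̄ = 1.8200 / 16 = 0.1138
UCL = X̄ + 3·M̄R̄/d₂ = 4.3447 + 3 × 0.1138 / 1.128 = 4.6472

4.65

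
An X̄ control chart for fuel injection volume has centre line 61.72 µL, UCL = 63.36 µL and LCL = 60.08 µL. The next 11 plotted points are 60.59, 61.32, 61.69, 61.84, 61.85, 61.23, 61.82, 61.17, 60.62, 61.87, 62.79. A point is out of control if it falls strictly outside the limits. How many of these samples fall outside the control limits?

0

All 11 points lie within [60.08, 63.36].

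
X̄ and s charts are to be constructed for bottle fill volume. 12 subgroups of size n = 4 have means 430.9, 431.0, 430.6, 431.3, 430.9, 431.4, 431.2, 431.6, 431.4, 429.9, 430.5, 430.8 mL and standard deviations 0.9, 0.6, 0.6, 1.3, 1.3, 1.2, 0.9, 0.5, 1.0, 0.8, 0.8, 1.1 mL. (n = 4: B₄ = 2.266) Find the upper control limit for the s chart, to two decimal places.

s̄ = (0.9 + 0.6 + 0.6 + 1.3 + 1.3 + 1.2 + 0.9 + 0.5 + 1.0 + 0.8 + 0.8 + 1.1) / 12 = 0.9167
UCL_s = B₄·s̄ = 2.266 × 0.9167 = 2.0772

2.08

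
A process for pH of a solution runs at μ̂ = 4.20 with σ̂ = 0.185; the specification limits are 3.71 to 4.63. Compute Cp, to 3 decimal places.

Cp = (USL − LSL) / (6σ̂) = (4.63 − 3.71) / (6 × 0.185) = 0.9200 / 1.1100 = 0.8288

0.829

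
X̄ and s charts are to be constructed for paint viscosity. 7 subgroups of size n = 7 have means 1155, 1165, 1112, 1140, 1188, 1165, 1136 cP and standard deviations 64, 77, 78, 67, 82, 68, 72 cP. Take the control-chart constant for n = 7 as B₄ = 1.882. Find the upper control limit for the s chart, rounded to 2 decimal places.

136.58

s̄ = (64 + 77 + 78 + 67 + 82 + 68 + 72) / 7 = 72.5714
UCL_s = B₄·s̄ = 1.882 × 72.5714 = 136.5794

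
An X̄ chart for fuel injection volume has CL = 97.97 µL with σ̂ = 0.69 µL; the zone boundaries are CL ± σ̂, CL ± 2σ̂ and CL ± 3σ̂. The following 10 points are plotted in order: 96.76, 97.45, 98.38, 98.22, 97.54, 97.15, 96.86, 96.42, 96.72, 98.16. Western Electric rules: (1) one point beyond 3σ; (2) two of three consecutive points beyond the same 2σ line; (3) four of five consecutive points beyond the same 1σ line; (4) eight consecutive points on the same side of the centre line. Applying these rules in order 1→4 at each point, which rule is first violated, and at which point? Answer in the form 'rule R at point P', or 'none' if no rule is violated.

Zone of each point (C = within 1σ̂, B = 1σ̂–2σ̂, A = 2σ̂–3σ̂, * = beyond 3σ̂; sign = side of CL): 1:-B, 2:-C, 3:+C, 4:+C, 5:-C, 6:-B, 7:-B, 8:-A, 9:-B, 10:+C
Rule 3 (four of five consecutive points beyond the same 1σ limit) is satisfied at point 9.

rule 3 at point 9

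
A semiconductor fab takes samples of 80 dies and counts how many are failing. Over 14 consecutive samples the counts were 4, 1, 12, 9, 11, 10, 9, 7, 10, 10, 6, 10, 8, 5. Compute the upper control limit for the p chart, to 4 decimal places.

p̄ = Σdᵢ / (k·n) = 112 / (14 × 80) = 0.10000
UCL = p̄ + 3·√(p̄(1−p̄)/n) = 0.10000 + 3 × √(0.10000×0.90000/80) = 0.10000 + 3 × 0.03354 = 0.20062

0.2006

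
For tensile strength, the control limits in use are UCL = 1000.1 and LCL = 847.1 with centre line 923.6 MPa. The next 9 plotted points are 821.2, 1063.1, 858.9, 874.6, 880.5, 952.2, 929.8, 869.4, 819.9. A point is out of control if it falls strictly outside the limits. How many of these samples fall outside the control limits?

Compare each point to [847.1, 1000.1]: sample 1 = 821.2 < LCL; sample 2 = 1063.1 > UCL; sample 9 = 819.9 < LCL.

3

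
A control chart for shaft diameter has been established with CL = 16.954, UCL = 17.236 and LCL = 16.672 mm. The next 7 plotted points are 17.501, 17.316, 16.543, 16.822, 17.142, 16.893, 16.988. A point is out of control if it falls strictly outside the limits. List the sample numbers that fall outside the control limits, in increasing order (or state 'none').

1, 2, 3

Compare each point to [16.672, 17.236]: sample 1 = 17.501 > UCL; sample 2 = 17.316 > UCL; sample 3 = 16.543 < LCL.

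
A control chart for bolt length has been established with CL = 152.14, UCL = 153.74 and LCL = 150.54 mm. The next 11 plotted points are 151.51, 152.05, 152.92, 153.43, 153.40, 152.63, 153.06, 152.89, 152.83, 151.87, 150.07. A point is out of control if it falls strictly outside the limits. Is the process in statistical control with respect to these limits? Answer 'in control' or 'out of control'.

Compare each point to [150.54, 153.74]: sample 11 = 150.07 < LCL.

out of control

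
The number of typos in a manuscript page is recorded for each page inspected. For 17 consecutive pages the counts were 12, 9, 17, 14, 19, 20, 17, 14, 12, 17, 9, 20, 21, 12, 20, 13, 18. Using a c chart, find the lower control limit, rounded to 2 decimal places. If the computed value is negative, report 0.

3.71

c̄ = (12 + 9 + 17 + 14 + 19 + 20 + 17 + 14 + 12 + 17 + 9 + 20 + 21 + 12 + 20 + 13 + 18) / 17 = 264 / 17 = 15.5294
LCL = c̄ − 3√c̄ = 15.5294 − 3 × 3.9407 = 3.7072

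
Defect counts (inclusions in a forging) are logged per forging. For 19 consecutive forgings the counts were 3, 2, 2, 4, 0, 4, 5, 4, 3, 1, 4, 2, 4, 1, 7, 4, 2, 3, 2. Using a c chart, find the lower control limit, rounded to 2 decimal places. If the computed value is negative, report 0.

c̄ = (3 + 2 + 2 + 4 + 0 + 4 + 5 + 4 + 3 + 1 + 4 + 2 + 4 + 1 + 7 + 4 + 2 + 3 + 2) / 19 = 57 / 19 = 3.0000
LCL = c̄ − 3√c̄ = 3.0000 − 3 × 1.7321 = -2.1962 → 0 (cannot be negative)

0.00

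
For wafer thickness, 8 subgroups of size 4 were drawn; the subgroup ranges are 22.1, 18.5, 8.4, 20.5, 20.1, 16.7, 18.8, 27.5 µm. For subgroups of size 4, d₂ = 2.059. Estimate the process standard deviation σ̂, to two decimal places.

9.26

R̄ = (22.1 + 18.5 + 8.4 + 20.5 + 20.1 + 16.7 + 18.8 + 27.5) / 8 = 19.0750
σ̂ = R̄ / d₂ = 19.0750 / 2.059 = 9.2642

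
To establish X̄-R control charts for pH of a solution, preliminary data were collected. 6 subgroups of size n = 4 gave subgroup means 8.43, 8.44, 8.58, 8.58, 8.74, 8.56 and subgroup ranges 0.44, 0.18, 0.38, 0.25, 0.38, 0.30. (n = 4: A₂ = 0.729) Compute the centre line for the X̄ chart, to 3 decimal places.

X̄̄ = (8.43 + 8.44 + 8.58 + 8.58 + 8.74 + 8.56) / 6 = 51.3300 / 6 = 8.5550
CL = X̄̄ = 8.5550

8.555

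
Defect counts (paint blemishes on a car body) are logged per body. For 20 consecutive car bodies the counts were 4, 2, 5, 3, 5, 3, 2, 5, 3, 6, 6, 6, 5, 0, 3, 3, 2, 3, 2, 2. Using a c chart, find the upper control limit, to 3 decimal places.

c̄ = (4 + 2 + 5 + 3 + 5 + 3 + 2 + 5 + 3 + 6 + 6 + 6 + 5 + 0 + 3 + 3 + 2 + 3 + 2 + 2) / 20 = 70 / 20 = 3.5000
UCL = c̄ + 3√c̄ = 3.5000 + 3 × √3.5000 = 3.5000 + 3 × 1.8708 = 9.1125

9.112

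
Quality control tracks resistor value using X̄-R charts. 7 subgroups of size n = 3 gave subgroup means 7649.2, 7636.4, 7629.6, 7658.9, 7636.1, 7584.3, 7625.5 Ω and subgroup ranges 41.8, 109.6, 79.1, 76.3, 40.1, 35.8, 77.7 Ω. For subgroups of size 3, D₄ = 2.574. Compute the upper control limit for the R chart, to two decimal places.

R̄ = (41.8 + 109.6 + 79.1 + 76.3 + 40.1 + 35.8 + 77.7) / 7 = 460.4000 / 7 = 65.7714
UCL_R = D₄·R̄ = 2.574 × 65.7714 = 169.2957

169.30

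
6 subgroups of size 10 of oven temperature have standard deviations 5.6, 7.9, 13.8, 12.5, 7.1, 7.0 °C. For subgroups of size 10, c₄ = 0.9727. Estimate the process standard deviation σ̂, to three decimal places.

s̄ = (5.6 + 7.9 + 13.8 + 12.5 + 7.1 + 7.0) / 6 = 8.9833
σ̂ = s̄ / c₄ = 8.9833 / 0.9727 = 9.2355

9.235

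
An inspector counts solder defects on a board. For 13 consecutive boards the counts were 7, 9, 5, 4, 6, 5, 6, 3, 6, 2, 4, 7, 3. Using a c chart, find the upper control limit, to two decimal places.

11.96

c̄ = (7 + 9 + 5 + 4 + 6 + 5 + 6 + 3 + 6 + 2 + 4 + 7 + 3) / 13 = 67 / 13 = 5.1538
UCL = c̄ + 3√c̄ = 5.1538 + 3 × √5.1538 = 5.1538 + 3 × 2.2702 = 11.9645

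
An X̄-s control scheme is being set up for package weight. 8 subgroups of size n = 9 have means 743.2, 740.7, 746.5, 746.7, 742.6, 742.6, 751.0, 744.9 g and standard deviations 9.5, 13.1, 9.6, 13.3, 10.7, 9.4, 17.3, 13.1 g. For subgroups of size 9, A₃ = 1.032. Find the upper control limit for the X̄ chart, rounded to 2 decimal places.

X̄̄ = (743.2 + 740.7 + 746.5 + 746.7 + 742.6 + 742.6 + 751.0 + 744.9) / 8 = 744.7750
s̄ = (9.5 + 13.1 + 9.6 + 13.3 + 10.7 + 9.4 + 17.3 + 13.1) / 8 = 12.0000
UCL = X̄̄ + A₃·s̄ = 744.7750 + 1.032 × 12.0000 = 757.1590

757.16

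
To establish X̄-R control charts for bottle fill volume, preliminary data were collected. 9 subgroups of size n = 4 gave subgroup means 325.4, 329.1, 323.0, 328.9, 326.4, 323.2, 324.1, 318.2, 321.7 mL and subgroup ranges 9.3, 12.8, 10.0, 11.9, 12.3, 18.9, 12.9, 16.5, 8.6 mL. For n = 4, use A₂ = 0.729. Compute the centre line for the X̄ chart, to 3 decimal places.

324.444

X̄̄ = (325.4 + 329.1 + 323.0 + 328.9 + 326.4 + 323.2 + 324.1 + 318.2 + 321.7) / 9 = 2920.0000 / 9 = 324.4444
CL = X̄̄ = 324.4444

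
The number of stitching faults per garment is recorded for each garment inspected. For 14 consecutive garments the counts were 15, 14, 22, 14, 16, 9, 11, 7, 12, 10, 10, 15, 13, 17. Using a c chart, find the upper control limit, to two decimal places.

c̄ = (15 + 14 + 22 + 14 + 16 + 9 + 11 + 7 + 12 + 10 + 10 + 15 + 13 + 17) / 14 = 185 / 14 = 13.2143
UCL = c̄ + 3√c̄ = 13.2143 + 3 × √13.2143 = 13.2143 + 3 × 3.6351 = 24.1197

24.12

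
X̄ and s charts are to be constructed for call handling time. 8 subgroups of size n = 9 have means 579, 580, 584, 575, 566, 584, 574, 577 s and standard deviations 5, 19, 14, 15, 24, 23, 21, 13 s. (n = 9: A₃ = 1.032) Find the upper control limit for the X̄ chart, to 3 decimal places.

X̄̄ = (579 + 580 + 584 + 575 + 566 + 584 + 574 + 577) / 8 = 577.3750
s̄ = (5 + 19 + 14 + 15 + 24 + 23 + 21 + 13) / 8 = 16.7500
UCL = X̄̄ + A₃·s̄ = 577.3750 + 1.032 × 16.7500 = 594.6610

594.661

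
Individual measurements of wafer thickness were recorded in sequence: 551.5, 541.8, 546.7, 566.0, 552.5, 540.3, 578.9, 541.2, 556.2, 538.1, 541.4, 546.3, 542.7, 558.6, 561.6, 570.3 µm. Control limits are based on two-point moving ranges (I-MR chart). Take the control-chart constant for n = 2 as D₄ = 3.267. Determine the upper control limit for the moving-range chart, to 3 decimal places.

Moving ranges: 9.7, 4.9, 19.3, 13.5, 12.2, 38.6, 37.7, 15.0, 18.1, 3.3, 4.9, 3.6, 15.9, 3.0, 8.7; M̄R̄ = 208.4000 / 15 = 13.8933
UCL_MR = D₄·M̄R̄ = 3.267 × 13.8933 = 45.3895

45.390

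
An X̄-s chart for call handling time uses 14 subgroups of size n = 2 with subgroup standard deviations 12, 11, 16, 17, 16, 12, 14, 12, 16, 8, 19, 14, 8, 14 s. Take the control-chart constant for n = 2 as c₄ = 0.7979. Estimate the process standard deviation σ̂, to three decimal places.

s̄ = (12 + 11 + 16 + 17 + 16 + 12 + 14 + 12 + 16 + 8 + 19 + 14 + 8 + 14) / 14 = 13.5000
σ̂ = s̄ / c₄ = 13.5000 / 0.7979 = 16.9194

16.919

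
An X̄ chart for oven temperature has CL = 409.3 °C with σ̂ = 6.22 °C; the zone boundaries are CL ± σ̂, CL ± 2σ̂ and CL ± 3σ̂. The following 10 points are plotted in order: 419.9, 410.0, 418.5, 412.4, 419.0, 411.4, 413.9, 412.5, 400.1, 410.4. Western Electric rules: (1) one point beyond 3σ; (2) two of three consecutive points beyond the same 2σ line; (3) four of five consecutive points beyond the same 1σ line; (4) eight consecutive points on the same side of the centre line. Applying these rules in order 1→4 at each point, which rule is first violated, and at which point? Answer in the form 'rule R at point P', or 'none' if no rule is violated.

Zone of each point (C = within 1σ̂, B = 1σ̂–2σ̂, A = 2σ̂–3σ̂, * = beyond 3σ̂; sign = side of CL): 1:+B, 2:+C, 3:+B, 4:+C, 5:+B, 6:+C, 7:+C, 8:+C, 9:-B, 10:+C
Rule 4 (eight consecutive points on the same side of the centre line) is satisfied at point 8.

rule 4 at point 8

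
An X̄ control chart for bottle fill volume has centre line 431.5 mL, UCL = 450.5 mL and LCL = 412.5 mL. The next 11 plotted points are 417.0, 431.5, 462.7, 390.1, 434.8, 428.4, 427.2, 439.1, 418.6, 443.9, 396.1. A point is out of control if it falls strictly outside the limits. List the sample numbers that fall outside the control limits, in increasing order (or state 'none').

3, 4, 11

Compare each point to [412.5, 450.5]: sample 3 = 462.7 > UCL; sample 4 = 390.1 < LCL; sample 11 = 396.1 < LCL.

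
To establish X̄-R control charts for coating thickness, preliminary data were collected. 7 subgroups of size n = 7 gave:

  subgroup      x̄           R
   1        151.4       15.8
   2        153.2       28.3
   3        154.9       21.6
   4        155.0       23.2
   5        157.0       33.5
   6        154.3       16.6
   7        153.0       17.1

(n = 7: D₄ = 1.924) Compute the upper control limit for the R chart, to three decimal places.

42.905

R̄ = (15.8 + 28.3 + 21.6 + 23.2 + 33.5 + 16.6 + 17.1) / 7 = 156.1000 / 7 = 22.3000
UCL_R = D₄·R̄ = 1.924 × 22.3000 = 42.9052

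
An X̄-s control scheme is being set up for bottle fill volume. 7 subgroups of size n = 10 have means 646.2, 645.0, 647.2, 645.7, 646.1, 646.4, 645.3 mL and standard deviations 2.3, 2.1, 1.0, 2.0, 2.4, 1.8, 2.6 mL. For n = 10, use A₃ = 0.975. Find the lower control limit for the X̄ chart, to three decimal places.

644.008

X̄̄ = (646.2 + 645.0 + 647.2 + 645.7 + 646.1 + 646.4 + 645.3) / 7 = 645.9857
s̄ = (2.3 + 2.1 + 1.0 + 2.0 + 2.4 + 1.8 + 2.6) / 7 = 2.0286
LCL = X̄̄ − A₃·s̄ = 645.9857 − 0.975 × 2.0286 = 644.0079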